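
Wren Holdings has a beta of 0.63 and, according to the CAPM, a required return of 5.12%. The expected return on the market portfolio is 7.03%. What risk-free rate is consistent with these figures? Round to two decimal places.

1.87%

E(R) = R_f + β(E(R_m) − R_f) = R_f(1 − β) + β·E(R_m)
5.12% = R_f × (1 − 0.63) + 0.63 × 7.03%
5.12% = R_f × 0.37 + 4.4289%
R_f = (5.12% − 4.4289%) / 0.37 = 1.87%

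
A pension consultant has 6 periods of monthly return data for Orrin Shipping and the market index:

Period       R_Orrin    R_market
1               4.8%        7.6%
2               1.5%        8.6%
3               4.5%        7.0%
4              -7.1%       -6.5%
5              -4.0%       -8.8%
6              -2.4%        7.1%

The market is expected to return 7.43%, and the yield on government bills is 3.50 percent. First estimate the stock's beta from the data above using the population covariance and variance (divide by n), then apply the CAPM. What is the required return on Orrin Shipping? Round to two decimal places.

Mean R_i = (4.8 + 1.5 + 4.5 − 7.1 − 4.0 − 2.4) / 6 = -0.4500%
Mean R_m = (7.6 + 8.6 + 7.0 − 6.5 − 8.8 + 7.1) / 6 = 2.5000%
Σ(R_i − R̄_i)(R_m − R̄_m) = 151.9400  ⇒  Cov = 151.9400 / 6 = 25.3233
Σ(R_m − R̄_m)² = 313.3200  ⇒  Var(R_m) = 313.3200 / 6 = 52.2200
β = Cov / Var(R_m) = 25.3233 / 52.2200 = 0.4849
MRP = 7.43% − 3.50% = 3.93%
E(R) = R_f + β × MRP = 3.50% + 0.4849 × 3.93% = 5.41%

5.41%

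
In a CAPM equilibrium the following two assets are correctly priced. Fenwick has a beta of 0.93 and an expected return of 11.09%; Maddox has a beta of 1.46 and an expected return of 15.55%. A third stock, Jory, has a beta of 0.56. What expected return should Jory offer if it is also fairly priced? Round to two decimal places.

7.98%

MRP (SML slope) = (15.55% − 11.09%) / (1.46 − 0.93) = 4.46% / 0.53 = 8.4151%
R_f (intercept) = 11.09% − 0.93 × 8.4151% = 3.2640%
E(R_Jory) = R_f + β × MRP = 3.2640% + 0.56 × 8.4151% = 7.98%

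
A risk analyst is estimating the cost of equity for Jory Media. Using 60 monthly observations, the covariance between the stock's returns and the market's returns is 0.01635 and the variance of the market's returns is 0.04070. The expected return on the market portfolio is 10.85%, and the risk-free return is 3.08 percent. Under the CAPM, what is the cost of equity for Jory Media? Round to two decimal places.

6.20%

β = Cov(R_i, R_m) / Var(R_m) = 0.01635 / 0.04070 = 0.4017
MRP = 10.85% − 3.08% = 7.77%
E(R) = R_f + β × MRP = 3.08% + 0.4017 × 7.77% = 6.20%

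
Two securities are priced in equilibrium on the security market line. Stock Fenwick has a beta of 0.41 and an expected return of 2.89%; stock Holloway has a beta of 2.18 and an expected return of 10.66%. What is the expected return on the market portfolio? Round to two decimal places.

5.48%

Both satisfy E(R) = R_f + β·MRP, so the slope of the SML is
MRP = (10.66% − 2.89%) / (2.18 − 0.41) = 7.77% / 1.77 = 4.3898%
R_f = E(R_Fenwick) − β_Fenwick·MRP = 2.89% − 0.41 × 4.3898% = 1.0902%
E(R_m) = R_f + MRP = 1.0902% + 4.3898% = 5.48%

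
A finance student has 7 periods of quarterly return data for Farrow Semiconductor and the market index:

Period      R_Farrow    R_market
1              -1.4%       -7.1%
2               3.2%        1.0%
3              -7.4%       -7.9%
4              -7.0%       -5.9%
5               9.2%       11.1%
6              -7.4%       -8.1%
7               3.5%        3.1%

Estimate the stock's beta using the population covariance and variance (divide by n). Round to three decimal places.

Mean R_i = (-1.4 + 3.2 − 7.4 − 7.0 + 9.2 − 7.4 + 3.5) / 7 = -1.0429%
Mean R_m = (-7.1 + 1.0 − 7.9 − 5.9 + 11.1 − 8.1 + 3.1) / 7 = -1.9714%
Σ(R_i − R̄_i)(R_m − R̄_m) = 271.4186  ⇒  Cov = 271.4186 / 7 = 38.7741
Σ(R_m − R̄_m)² = 319.8543  ⇒  Var(R_m) = 319.8543 / 7 = 45.6935
β = Cov / Var(R_m) = 38.7741 / 45.6935 = 0.8486

0.849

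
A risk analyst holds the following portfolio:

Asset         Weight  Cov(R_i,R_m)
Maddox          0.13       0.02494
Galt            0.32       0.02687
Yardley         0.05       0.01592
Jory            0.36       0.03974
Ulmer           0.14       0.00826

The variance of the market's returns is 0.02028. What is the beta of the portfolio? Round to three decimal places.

β_Maddox = 0.02494 / 0.02028 = 1.2298
β_Galt = 0.02687 / 0.02028 = 1.3250
β_Yardley = 0.01592 / 0.02028 = 0.7850
β_Jory = 0.03974 / 0.02028 = 1.9596
β_Ulmer = 0.00826 / 0.02028 = 0.4073
β_P = Σ w_i β_i = 0.13×1.2298 + 0.32×1.3250 + 0.05×0.7850 + 0.36×1.9596 + 0.14×0.4073 = 1.3856

1.386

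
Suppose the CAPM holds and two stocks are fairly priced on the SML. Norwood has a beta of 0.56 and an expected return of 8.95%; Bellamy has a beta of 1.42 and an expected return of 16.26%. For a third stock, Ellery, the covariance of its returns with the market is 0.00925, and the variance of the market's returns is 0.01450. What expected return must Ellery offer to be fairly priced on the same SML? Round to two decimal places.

9.61%

MRP = (16.26% − 8.95%) / (1.42 − 0.56) = 8.5000%
R_f = 8.95% − 0.56 × 8.5000% = 4.1900%
β_Ellery = Cov / Var(R_m) = 0.00925 / 0.01450 = 0.6379
E(R_Ellery) = R_f + β × MRP = 4.1900% + 0.6379 × 8.5000% = 9.61%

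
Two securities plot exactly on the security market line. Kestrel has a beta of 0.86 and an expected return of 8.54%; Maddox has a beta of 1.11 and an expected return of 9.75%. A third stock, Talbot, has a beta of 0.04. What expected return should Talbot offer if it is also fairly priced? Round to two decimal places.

MRP (SML slope) = (9.75% − 8.54%) / (1.11 − 0.86) = 1.21% / 0.25 = 4.8400%
R_f (intercept) = 8.54% − 0.86 × 4.8400% = 4.3776%
E(R_Talbot) = R_f + β × MRP = 4.3776% + 0.04 × 4.8400% = 4.57%

4.57%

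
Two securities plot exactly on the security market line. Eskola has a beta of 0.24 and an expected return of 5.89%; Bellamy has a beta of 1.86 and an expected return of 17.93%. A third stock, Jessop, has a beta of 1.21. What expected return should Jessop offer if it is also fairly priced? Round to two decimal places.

13.10%

MRP (SML slope) = (17.93% − 5.89%) / (1.86 − 0.24) = 12.04% / 1.62 = 7.4321%
R_f (intercept) = 5.89% − 0.24 × 7.4321% = 4.1063%
E(R_Jessop) = R_f + β × MRP = 4.1063% + 1.21 × 7.4321% = 13.10%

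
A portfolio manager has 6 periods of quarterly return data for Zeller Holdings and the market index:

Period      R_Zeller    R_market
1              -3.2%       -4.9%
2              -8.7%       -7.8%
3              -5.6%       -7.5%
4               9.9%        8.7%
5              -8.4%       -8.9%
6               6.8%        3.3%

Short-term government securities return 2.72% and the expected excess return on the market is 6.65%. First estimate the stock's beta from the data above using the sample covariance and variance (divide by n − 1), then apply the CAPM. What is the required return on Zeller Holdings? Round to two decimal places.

10.00%

Mean R_i = (-3.2 − 8.7 − 5.6 + 9.9 − 8.4 + 6.8) / 6 = -1.5333%
Mean R_m = (-4.9 − 7.8 − 7.5 + 8.7 − 8.9 + 3.3) / 6 = -2.8500%
Σ(R_i − R̄_i)(R_m − R̄_m) = 282.6500  ⇒  Cov = 282.6500 / 5 = 56.5300
Σ(R_m − R̄_m)² = 258.1550  ⇒  Var(R_m) = 258.1550 / 5 = 51.6310
β = Cov / Var(R_m) = 56.5300 / 51.6310 = 1.0949
E(R) = R_f + β × MRP = 2.72% + 1.0949 × 6.65% = 10.00%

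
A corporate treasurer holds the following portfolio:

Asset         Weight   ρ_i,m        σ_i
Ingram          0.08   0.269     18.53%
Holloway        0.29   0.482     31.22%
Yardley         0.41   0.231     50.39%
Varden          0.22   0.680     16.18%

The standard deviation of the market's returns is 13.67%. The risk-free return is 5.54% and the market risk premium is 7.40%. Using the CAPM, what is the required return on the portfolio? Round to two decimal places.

β_Ingram = 0.269 × 18.53% / 13.67% = 0.3646
β_Holloway = 0.482 × 31.22% / 13.67% = 1.1008
β_Yardley = 0.231 × 50.39% / 13.67% = 0.8515
β_Varden = 0.680 × 16.18% / 13.67% = 0.8049
β_P = Σ w_i β_i = 0.08×0.3646 + 0.29×1.1008 + 0.41×0.8515 + 0.22×0.8049 = 0.8746
E(R_P) = R_f + β_P × MRP = 5.54% + 0.8746 × 7.40% = 12.01%

12.01%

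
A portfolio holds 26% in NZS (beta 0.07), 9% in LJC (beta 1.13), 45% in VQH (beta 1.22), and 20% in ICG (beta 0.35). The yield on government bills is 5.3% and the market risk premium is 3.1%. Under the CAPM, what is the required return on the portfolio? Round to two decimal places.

β_P = Σ w_i β_i = 0.26×0.07 + 0.09×1.13 + 0.45×1.22 + 0.20×0.35 = 0.7389
E(R_P) = R_f + β_P × MRP = 5.3% + 0.7389 × 3.1% = 7.59%

7.59%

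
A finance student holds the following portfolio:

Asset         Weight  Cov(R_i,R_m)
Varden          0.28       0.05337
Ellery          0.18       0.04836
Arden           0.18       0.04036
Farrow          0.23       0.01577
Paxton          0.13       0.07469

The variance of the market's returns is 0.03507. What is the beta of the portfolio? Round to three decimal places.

1.262

β_Varden = 0.05337 / 0.03507 = 1.5218
β_Ellery = 0.04836 / 0.03507 = 1.3790
β_Arden = 0.04036 / 0.03507 = 1.1508
β_Farrow = 0.01577 / 0.03507 = 0.4497
β_Paxton = 0.07469 / 0.03507 = 2.1297
β_P = Σ w_i β_i = 0.28×1.5218 + 0.18×1.3790 + 0.18×1.1508 + 0.23×0.4497 + 0.13×2.1297 = 1.2618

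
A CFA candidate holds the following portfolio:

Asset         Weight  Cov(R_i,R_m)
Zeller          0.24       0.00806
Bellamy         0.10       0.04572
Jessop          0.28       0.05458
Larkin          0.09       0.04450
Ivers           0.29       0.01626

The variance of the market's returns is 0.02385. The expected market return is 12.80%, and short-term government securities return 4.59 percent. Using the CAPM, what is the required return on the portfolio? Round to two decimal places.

15.09%

β_Zeller = 0.00806 / 0.02385 = 0.3379
β_Bellamy = 0.04572 / 0.02385 = 1.9170
β_Jessop = 0.05458 / 0.02385 = 2.2885
β_Larkin = 0.04450 / 0.02385 = 1.8658
β_Ivers = 0.01626 / 0.02385 = 0.6818
β_P = Σ w_i β_i = 0.24×0.3379 + 0.10×1.9170 + 0.28×2.2885 + 0.09×1.8658 + 0.29×0.6818 = 1.2792
MRP = 12.80% − 4.59% = 8.21%
E(R_P) = R_f + β_P × MRP = 4.59% + 1.2792 × 8.21% = 15.09%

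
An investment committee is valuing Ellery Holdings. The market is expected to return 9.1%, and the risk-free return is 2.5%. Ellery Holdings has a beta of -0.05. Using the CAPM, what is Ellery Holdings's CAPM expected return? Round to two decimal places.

2.17%

Market risk premium = E(R_m) − R_f = 9.1% − 2.5% = 6.60%
E(R) = R_f + β × MRP = 2.5% + -0.05 × 6.6% = 2.17%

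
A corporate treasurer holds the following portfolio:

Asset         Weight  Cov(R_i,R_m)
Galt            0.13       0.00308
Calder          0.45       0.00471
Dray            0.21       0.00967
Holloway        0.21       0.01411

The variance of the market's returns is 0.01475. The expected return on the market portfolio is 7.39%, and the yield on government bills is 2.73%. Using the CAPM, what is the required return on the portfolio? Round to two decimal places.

5.10%

β_Galt = 0.00308 / 0.01475 = 0.2088
β_Calder = 0.00471 / 0.01475 = 0.3193
β_Dray = 0.00967 / 0.01475 = 0.6556
β_Holloway = 0.01411 / 0.01475 = 0.9566
β_P = Σ w_i β_i = 0.13×0.2088 + 0.45×0.3193 + 0.21×0.6556 + 0.21×0.9566 = 0.5094
MRP = 7.39% − 2.73% = 4.66%
E(R_P) = R_f + β_P × MRP = 2.73% + 0.5094 × 4.66% = 5.10%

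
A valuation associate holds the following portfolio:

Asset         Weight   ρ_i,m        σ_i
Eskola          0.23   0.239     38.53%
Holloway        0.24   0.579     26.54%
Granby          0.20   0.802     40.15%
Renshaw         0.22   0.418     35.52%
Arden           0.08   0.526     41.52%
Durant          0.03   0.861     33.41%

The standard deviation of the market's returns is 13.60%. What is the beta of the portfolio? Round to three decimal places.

β_Eskola = 0.239 × 38.53% / 13.60% = 0.6771
β_Holloway = 0.579 × 26.54% / 13.60% = 1.1299
β_Granby = 0.802 × 40.15% / 13.60% = 2.3677
β_Renshaw = 0.418 × 35.52% / 13.60% = 1.0917
β_Arden = 0.526 × 41.52% / 13.60% = 1.6058
β_Durant = 0.861 × 33.41% / 13.60% = 2.1151
β_P = Σ w_i β_i = 0.23×0.6771 + 0.24×1.1299 + 0.20×2.3677 + 0.22×1.0917 + 0.08×1.6058 + 0.03×2.1151 = 1.3325

1.333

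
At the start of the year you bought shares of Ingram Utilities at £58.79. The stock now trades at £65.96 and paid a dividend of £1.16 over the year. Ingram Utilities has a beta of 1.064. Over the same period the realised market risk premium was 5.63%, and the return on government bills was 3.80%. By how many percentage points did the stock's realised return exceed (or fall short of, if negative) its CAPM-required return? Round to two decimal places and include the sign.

Realised HPR = (P1 + D1 − P0) / P0 = (65.96 + 1.16 − 58.79) / 58.79 = 8.33 / 58.79 = 14.1691%
CAPM required = R_f + β·MRP = 3.80% + 1.064 × 5.63% = 9.79032%
α = realised − required = 14.1691% − 9.79032% = +4.38%

+4.38%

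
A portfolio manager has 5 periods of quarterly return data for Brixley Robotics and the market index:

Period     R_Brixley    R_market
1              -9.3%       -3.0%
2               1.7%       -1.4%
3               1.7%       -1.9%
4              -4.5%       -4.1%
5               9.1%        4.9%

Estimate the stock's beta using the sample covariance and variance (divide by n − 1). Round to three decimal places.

1.700

Mean R_i = (-9.3 + 1.7 + 1.7 − 4.5 + 9.1) / 5 = -0.2600%
Mean R_m = (-3.0 − 1.4 − 1.9 − 4.1 + 4.9) / 5 = -1.1000%
Σ(R_i − R̄_i)(R_m − R̄_m) = 83.9000  ⇒  Cov = 83.9000 / 4 = 20.9750
Σ(R_m − R̄_m)² = 49.3400  ⇒  Var(R_m) = 49.3400 / 4 = 12.3350
β = Cov / Var(R_m) = 20.9750 / 12.3350 = 1.7004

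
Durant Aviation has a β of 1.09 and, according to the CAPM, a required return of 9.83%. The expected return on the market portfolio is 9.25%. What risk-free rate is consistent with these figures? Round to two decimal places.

2.81%

E(R) = R_f + β(E(R_m) − R_f) = R_f(1 − β) + β·E(R_m)
9.83% = R_f × (1 − 1.09) + 1.09 × 9.25%
9.83% = R_f × -0.09 + 10.0825%
R_f = (9.83% − 10.0825%) / -0.09 = 2.81%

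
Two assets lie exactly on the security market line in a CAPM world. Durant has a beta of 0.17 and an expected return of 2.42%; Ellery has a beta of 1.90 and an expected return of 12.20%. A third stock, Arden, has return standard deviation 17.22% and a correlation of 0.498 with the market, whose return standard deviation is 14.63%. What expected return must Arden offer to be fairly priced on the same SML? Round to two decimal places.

MRP = (12.20% − 2.42%) / (1.90 − 0.17) = 5.6532%
R_f = 2.42% − 0.17 × 5.6532% = 1.4590%
β_Arden = ρ·σ_i/σ_m = 0.498 × 17.22 / 14.63 = 0.5862
E(R_Arden) = R_f + β × MRP = 1.4590% + 0.5862 × 5.6532% = 4.77%

4.77%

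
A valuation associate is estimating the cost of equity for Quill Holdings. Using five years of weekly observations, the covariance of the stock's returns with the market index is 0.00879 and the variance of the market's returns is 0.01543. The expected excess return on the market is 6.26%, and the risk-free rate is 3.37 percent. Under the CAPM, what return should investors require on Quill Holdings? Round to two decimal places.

β = Cov(R_i, R_m) / Var(R_m) = 0.00879 / 0.01543 = 0.5697
E(R) = R_f + β × MRP = 3.37% + 0.5697 × 6.26% = 6.94%

6.94%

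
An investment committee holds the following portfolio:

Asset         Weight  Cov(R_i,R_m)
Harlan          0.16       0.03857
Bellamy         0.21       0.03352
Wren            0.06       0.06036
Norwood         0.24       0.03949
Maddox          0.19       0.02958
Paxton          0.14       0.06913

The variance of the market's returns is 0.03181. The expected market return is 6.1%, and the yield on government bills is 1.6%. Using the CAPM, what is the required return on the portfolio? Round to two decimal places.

β_Harlan = 0.03857 / 0.03181 = 1.2125
β_Bellamy = 0.03352 / 0.03181 = 1.0538
β_Wren = 0.06036 / 0.03181 = 1.8975
β_Norwood = 0.03949 / 0.03181 = 1.2414
β_Maddox = 0.02958 / 0.03181 = 0.9299
β_Paxton = 0.06913 / 0.03181 = 2.1732
β_P = Σ w_i β_i = 0.16×1.2125 + 0.21×1.0538 + 0.06×1.8975 + 0.24×1.2414 + 0.19×0.9299 + 0.14×2.1732 = 1.3080
MRP = 6.1% − 1.6% = 4.50%
E(R_P) = R_f + β_P × MRP = 1.6% + 1.3080 × 4.5% = 7.49%

7.49%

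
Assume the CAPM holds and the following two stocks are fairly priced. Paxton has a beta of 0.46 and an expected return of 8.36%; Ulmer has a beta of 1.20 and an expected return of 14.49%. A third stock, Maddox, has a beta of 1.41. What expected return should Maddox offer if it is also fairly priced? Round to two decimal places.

MRP (SML slope) = (14.49% − 8.36%) / (1.20 − 0.46) = 6.13% / 0.74 = 8.2838%
R_f (intercept) = 8.36% − 0.46 × 8.2838% = 4.5495%
E(R_Maddox) = R_f + β × MRP = 4.5495% + 1.41 × 8.2838% = 16.23%

16.23%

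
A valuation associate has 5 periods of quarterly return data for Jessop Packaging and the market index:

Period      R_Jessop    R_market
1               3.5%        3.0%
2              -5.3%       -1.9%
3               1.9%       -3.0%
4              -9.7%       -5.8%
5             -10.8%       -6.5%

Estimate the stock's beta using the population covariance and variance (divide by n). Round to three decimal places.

1.459

Mean R_i = (3.5 − 5.3 + 1.9 − 9.7 − 10.8) / 5 = -4.0800%
Mean R_m = (3.0 − 1.9 − 3.0 − 5.8 − 6.5) / 5 = -2.8400%
Σ(R_i − R̄_i)(R_m − R̄_m) = 83.3940  ⇒  Cov = 83.3940 / 5 = 16.6788
Σ(R_m − R̄_m)² = 57.1720  ⇒  Var(R_m) = 57.1720 / 5 = 11.4344
β = Cov / Var(R_m) = 16.6788 / 11.4344 = 1.4587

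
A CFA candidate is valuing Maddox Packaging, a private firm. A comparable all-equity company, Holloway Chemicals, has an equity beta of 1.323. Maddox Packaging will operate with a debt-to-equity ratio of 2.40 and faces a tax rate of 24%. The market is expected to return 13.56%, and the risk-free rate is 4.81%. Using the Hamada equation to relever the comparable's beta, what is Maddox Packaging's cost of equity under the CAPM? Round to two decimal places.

β_L = β_U × [1 + (1 − t)(D/E)] = 1.323 × [1 + (1 − 0.24) × 2.40]
    = 1.323 × [1 + 0.76 × 2.40] = 1.323 × 2.8240 = 3.7362
MRP = 13.56% − 4.81% = 8.75%
E(R) = R_f + β_L × MRP = 4.81% + 3.7362 × 8.75% = 37.50%

37.50%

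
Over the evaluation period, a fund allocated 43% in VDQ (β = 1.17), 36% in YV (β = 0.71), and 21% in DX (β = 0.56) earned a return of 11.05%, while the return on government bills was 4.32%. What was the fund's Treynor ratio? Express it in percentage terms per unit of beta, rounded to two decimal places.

7.68%

β_P = 0.43×1.17 + 0.36×0.71 + 0.21×0.56 = 0.8763
Treynor = (R_P − R_f) / β_P = (11.05% − 4.32%) / 0.8763 = 6.73% / 0.8763 = 7.68%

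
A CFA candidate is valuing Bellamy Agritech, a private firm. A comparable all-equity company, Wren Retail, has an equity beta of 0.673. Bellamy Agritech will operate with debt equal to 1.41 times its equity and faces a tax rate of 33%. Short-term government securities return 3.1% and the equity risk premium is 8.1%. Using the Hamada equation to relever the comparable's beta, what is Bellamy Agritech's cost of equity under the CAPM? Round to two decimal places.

β_L = β_U × [1 + (1 − t)(D/E)] = 0.673 × [1 + (1 − 0.33) × 1.41]
    = 0.673 × [1 + 0.67 × 1.41] = 0.673 × 1.9447 = 1.3088
E(R) = R_f + β_L × MRP = 3.1% + 1.3088 × 8.1% = 13.70%

13.70%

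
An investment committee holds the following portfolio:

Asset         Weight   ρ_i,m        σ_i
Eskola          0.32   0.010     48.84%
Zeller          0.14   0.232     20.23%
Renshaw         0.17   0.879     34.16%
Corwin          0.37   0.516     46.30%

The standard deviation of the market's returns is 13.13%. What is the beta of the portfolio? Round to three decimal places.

1.124

β_Eskola = 0.010 × 48.84% / 13.13% = 0.0372
β_Zeller = 0.232 × 20.23% / 13.13% = 0.3575
β_Renshaw = 0.879 × 34.16% / 13.13% = 2.2869
β_Corwin = 0.516 × 46.30% / 13.13% = 1.8196
β_P = Σ w_i β_i = 0.32×0.0372 + 0.14×0.3575 + 0.17×2.2869 + 0.37×1.8196 = 1.1240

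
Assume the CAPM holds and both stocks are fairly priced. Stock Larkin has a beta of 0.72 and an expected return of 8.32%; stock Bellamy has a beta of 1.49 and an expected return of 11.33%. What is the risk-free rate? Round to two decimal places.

5.51%

Both satisfy E(R) = R_f + β·MRP, so the slope of the SML is
MRP = (11.33% − 8.32%) / (1.49 − 0.72) = 3.01% / 0.77 = 3.9091%
R_f = E(R_Larkin) − β_Larkin·MRP = 8.32% − 0.72 × 3.9091% = 5.5054%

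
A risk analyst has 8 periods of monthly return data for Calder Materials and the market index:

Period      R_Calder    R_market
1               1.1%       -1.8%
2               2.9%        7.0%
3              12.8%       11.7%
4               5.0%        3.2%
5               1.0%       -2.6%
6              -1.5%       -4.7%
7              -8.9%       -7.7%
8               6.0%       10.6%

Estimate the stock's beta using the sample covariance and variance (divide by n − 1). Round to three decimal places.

Mean R_i = (1.1 + 2.9 + 12.8 + 5.0 + 1.0 − 1.5 − 8.9 + 6.0) / 8 = 2.3000%
Mean R_m = (-1.8 + 7.0 + 11.7 + 3.2 − 2.6 − 4.7 − 7.7 + 10.6) / 8 = 1.9625%
Σ(R_i − R̄_i)(R_m − R̄_m) = 284.5500  ⇒  Cov = 284.5500 / 7 = 40.6500
Σ(R_m − R̄_m)² = 369.0588  ⇒  Var(R_m) = 369.0588 / 7 = 52.7227
β = Cov / Var(R_m) = 40.6500 / 52.7227 = 0.7710

0.771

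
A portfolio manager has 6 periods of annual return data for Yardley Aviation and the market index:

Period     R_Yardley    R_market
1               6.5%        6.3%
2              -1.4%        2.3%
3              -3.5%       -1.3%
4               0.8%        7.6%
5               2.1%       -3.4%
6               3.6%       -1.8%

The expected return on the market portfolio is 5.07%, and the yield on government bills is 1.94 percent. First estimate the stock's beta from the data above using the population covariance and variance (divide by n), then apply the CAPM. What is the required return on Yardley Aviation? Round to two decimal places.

Mean R_i = (6.5 − 1.4 − 3.5 + 0.8 + 2.1 + 3.6) / 6 = 1.3500%
Mean R_m = (6.3 + 2.3 − 1.3 + 7.6 − 3.4 − 1.8) / 6 = 1.6167%
Σ(R_i − R̄_i)(R_m − R̄_m) = 21.6450  ⇒  Cov = 21.6450 / 6 = 3.6075
Σ(R_m − R̄_m)² = 103.5483  ⇒  Var(R_m) = 103.5483 / 6 = 17.2581
β = Cov / Var(R_m) = 3.6075 / 17.2581 = 0.2090
MRP = 5.07% − 1.94% = 3.13%
E(R) = R_f + β × MRP = 1.94% + 0.2090 × 3.13% = 2.59%

2.59%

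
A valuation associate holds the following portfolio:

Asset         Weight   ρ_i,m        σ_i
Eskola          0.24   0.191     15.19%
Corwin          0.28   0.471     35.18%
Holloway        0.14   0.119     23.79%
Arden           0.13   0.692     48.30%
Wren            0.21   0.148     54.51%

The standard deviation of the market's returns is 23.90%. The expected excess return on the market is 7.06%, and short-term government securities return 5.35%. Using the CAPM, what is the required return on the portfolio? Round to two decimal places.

β_Eskola = 0.191 × 15.19% / 23.90% = 0.1214
β_Corwin = 0.471 × 35.18% / 23.90% = 0.6933
β_Holloway = 0.119 × 23.79% / 23.90% = 0.1185
β_Arden = 0.692 × 48.30% / 23.90% = 1.3985
β_Wren = 0.148 × 54.51% / 23.90% = 0.3376
β_P = Σ w_i β_i = 0.24×0.1214 + 0.28×0.6933 + 0.14×0.1185 + 0.13×1.3985 + 0.21×0.3376 = 0.4926
E(R_P) = R_f + β_P × MRP = 5.35% + 0.4926 × 7.06% = 8.83%

8.83%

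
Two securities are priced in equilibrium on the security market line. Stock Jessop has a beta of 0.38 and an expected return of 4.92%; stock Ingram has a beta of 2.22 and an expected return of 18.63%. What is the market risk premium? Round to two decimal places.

7.45%

Both satisfy E(R) = R_f + β·MRP, so the slope of the SML is
MRP = (18.63% − 4.92%) / (2.22 − 0.38) = 13.71% / 1.84 = 7.4511%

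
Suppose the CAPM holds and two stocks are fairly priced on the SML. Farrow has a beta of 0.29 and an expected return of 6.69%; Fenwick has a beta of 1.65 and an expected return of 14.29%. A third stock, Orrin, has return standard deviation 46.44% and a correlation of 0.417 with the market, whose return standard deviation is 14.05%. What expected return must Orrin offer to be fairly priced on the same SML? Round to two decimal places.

MRP = (14.29% − 6.69%) / (1.65 − 0.29) = 5.5882%
R_f = 6.69% − 0.29 × 5.5882% = 5.0694%
β_Orrin = ρ·σ_i/σ_m = 0.417 × 46.44 / 14.05 = 1.3783
E(R_Orrin) = R_f + β × MRP = 5.0694% + 1.3783 × 5.5882% = 12.77%

12.77%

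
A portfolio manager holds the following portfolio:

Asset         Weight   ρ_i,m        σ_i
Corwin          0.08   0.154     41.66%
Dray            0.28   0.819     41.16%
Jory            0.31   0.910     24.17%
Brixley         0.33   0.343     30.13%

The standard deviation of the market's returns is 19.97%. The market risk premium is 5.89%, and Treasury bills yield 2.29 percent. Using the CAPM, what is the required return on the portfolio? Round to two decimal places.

β_Corwin = 0.154 × 41.66% / 19.97% = 0.3213
β_Dray = 0.819 × 41.16% / 19.97% = 1.6880
β_Jory = 0.910 × 24.17% / 19.97% = 1.1014
β_Brixley = 0.343 × 30.13% / 19.97% = 0.5175
β_P = Σ w_i β_i = 0.08×0.3213 + 0.28×1.6880 + 0.31×1.1014 + 0.33×0.5175 = 1.0106
E(R_P) = R_f + β_P × MRP = 2.29% + 1.0106 × 5.89% = 8.24%

8.24%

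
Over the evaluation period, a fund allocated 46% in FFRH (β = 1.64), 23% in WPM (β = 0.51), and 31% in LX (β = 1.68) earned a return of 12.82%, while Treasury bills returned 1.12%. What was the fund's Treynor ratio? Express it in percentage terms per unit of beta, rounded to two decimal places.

β_P = 0.46×1.64 + 0.23×0.51 + 0.31×1.68 = 1.3925
Treynor = (R_P − R_f) / β_P = (12.82% − 1.12%) / 1.3925 = 11.70% / 1.3925 = 8.40%

8.40%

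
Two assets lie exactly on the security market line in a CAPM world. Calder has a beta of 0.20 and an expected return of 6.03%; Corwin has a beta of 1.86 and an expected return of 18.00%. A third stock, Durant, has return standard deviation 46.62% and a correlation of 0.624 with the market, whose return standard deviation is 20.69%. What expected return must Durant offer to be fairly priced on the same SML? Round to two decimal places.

14.73%

MRP = (18.00% − 6.03%) / (1.86 − 0.20) = 7.2108%
R_f = 6.03% − 0.20 × 7.2108% = 4.5878%
β_Durant = ρ·σ_i/σ_m = 0.624 × 46.62 / 20.69 = 1.4060
E(R_Durant) = R_f + β × MRP = 4.5878% + 1.4060 × 7.2108% = 14.73%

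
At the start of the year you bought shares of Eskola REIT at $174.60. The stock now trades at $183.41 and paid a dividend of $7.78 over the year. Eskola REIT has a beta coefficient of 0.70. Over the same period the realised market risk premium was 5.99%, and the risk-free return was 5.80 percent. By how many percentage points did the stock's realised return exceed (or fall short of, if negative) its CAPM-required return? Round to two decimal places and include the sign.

Realised HPR = (P1 + D1 − P0) / P0 = (183.41 + 7.78 − 174.60) / 174.60 = 16.59 / 174.60 = 9.5017%
CAPM required = R_f + β·MRP = 5.80% + 0.70 × 5.99% = 9.9930%
α = realised − required = 9.5017% − 9.9930% = -0.49%

-0.49%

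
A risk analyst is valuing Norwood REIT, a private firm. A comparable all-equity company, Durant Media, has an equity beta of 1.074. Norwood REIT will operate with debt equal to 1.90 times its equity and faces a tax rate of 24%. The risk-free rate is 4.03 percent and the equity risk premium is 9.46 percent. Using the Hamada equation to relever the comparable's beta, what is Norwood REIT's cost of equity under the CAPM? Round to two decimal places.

28.86%

β_L = β_U × [1 + (1 − t)(D/E)] = 1.074 × [1 + (1 − 0.24) × 1.90]
    = 1.074 × [1 + 0.76 × 1.90] = 1.074 × 2.4440 = 2.6249
E(R) = R_f + β_L × MRP = 4.03% + 2.6249 × 9.46% = 28.86%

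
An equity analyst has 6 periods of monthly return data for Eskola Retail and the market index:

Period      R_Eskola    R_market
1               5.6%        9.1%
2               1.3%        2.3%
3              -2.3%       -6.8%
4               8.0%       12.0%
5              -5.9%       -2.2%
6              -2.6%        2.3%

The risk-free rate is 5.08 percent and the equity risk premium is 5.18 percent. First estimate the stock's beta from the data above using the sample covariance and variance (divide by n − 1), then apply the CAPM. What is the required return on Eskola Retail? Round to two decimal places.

Mean R_i = (5.6 + 1.3 − 2.3 + 8.0 − 5.9 − 2.6) / 6 = 0.6833%
Mean R_m = (9.1 + 2.3 − 6.8 + 12.0 − 2.2 + 2.3) / 6 = 2.7833%
Σ(R_i − R̄_i)(R_m − R̄_m) = 161.1783  ⇒  Cov = 161.1783 / 5 = 32.2357
Σ(R_m − R̄_m)² = 241.9883  ⇒  Var(R_m) = 241.9883 / 5 = 48.3977
β = Cov / Var(R_m) = 32.2357 / 48.3977 = 0.6661
E(R) = R_f + β × MRP = 5.08% + 0.6661 × 5.18% = 8.53%

8.53%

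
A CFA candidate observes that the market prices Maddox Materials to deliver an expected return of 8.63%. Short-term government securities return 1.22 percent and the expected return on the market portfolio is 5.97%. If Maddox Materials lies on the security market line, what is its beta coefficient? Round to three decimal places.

MRP = 5.97% − 1.22% = 4.75%
β = (E(R) − R_f) / MRP = (8.63% − 1.22%) / 4.75% = 7.41% / 4.75% = 1.560

1.560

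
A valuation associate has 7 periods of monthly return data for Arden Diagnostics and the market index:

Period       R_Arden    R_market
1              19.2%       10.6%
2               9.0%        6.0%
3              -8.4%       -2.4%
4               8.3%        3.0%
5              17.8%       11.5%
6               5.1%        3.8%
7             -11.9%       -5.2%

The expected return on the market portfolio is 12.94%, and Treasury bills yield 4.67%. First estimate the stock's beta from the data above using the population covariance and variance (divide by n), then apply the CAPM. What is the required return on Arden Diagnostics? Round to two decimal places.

20.32%

Mean R_i = (19.2 + 9.0 − 8.4 + 8.3 + 17.8 + 5.1 − 11.9) / 7 = 5.5857%
Mean R_m = (10.6 + 6.0 − 2.4 + 3.0 + 11.5 + 3.8 − 5.2) / 7 = 3.9000%
Σ(R_i − R̄_i)(R_m − R̄_m) = 436.0500  ⇒  Cov = 436.0500 / 7 = 62.2929
Σ(R_m − R̄_m)² = 230.3800  ⇒  Var(R_m) = 230.3800 / 7 = 32.9114
β = Cov / Var(R_m) = 62.2929 / 32.9114 = 1.8927
MRP = 12.94% − 4.67% = 8.27%
E(R) = R_f + β × MRP = 4.67% + 1.8927 × 8.27% = 20.32%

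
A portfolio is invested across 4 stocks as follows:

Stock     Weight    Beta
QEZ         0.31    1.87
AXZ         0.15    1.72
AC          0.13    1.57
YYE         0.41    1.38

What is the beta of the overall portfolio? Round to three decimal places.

1.608

β_P = Σ w_i β_i = 0.31×1.87 + 0.15×1.72 + 0.13×1.57 + 0.41×1.38 = 1.6076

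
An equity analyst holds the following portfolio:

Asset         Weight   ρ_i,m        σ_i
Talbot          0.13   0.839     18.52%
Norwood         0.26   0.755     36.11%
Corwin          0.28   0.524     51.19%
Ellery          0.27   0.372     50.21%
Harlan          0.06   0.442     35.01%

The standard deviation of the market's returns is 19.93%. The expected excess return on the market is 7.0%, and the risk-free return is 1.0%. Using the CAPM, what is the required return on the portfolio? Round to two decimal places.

8.93%

β_Talbot = 0.839 × 18.52% / 19.93% = 0.7796
β_Norwood = 0.755 × 36.11% / 19.93% = 1.3679
β_Corwin = 0.524 × 51.19% / 19.93% = 1.3459
β_Ellery = 0.372 × 50.21% / 19.93% = 0.9372
β_Harlan = 0.442 × 35.01% / 19.93% = 0.7764
β_P = Σ w_i β_i = 0.13×0.7796 + 0.26×1.3679 + 0.28×1.3459 + 0.27×0.9372 + 0.06×0.7764 = 1.1335
E(R_P) = R_f + β_P × MRP = 1.0% + 1.1335 × 7.0% = 8.93%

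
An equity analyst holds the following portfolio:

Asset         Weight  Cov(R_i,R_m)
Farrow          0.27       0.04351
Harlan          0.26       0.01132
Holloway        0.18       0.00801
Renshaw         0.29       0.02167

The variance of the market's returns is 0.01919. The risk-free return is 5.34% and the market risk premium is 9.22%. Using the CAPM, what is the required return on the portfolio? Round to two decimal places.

16.11%

β_Farrow = 0.04351 / 0.01919 = 2.2673
β_Harlan = 0.01132 / 0.01919 = 0.5899
β_Holloway = 0.00801 / 0.01919 = 0.4174
β_Renshaw = 0.02167 / 0.01919 = 1.1292
β_P = Σ w_i β_i = 0.27×2.2673 + 0.26×0.5899 + 0.18×0.4174 + 0.29×1.1292 = 1.1681
E(R_P) = R_f + β_P × MRP = 5.34% + 1.1681 × 9.22% = 16.11%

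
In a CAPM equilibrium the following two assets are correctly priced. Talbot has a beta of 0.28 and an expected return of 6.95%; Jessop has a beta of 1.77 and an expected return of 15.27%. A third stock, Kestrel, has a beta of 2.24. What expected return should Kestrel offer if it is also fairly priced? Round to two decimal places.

MRP (SML slope) = (15.27% − 6.95%) / (1.77 − 0.28) = 8.32% / 1.49 = 5.5839%
R_f (intercept) = 6.95% − 0.28 × 5.5839% = 5.3865%
E(R_Kestrel) = R_f + β × MRP = 5.3865% + 2.24 × 5.5839% = 17.89%

17.89%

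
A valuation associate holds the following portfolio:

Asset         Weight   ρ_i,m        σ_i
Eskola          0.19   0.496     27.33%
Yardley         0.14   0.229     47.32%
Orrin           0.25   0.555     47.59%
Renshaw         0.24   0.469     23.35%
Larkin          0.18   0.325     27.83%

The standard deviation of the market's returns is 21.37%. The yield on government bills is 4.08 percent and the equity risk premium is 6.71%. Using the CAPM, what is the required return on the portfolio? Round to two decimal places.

8.77%

β_Eskola = 0.496 × 27.33% / 21.37% = 0.6343
β_Yardley = 0.229 × 47.32% / 21.37% = 0.5071
β_Orrin = 0.555 × 47.59% / 21.37% = 1.2360
β_Renshaw = 0.469 × 23.35% / 21.37% = 0.5125
β_Larkin = 0.325 × 27.83% / 21.37% = 0.4232
β_P = Σ w_i β_i = 0.19×0.6343 + 0.14×0.5071 + 0.25×1.2360 + 0.24×0.5125 + 0.18×0.4232 = 0.6997
E(R_P) = R_f + β_P × MRP = 4.08% + 0.6997 × 6.71% = 8.77%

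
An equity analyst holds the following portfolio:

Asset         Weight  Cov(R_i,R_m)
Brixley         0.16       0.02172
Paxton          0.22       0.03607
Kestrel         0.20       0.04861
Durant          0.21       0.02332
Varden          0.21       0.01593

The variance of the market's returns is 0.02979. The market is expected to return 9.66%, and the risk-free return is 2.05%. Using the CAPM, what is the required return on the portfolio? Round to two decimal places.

9.55%

β_Brixley = 0.02172 / 0.02979 = 0.7291
β_Paxton = 0.03607 / 0.02979 = 1.2108
β_Kestrel = 0.04861 / 0.02979 = 1.6318
β_Durant = 0.02332 / 0.02979 = 0.7828
β_Varden = 0.01593 / 0.02979 = 0.5347
β_P = Σ w_i β_i = 0.16×0.7291 + 0.22×1.2108 + 0.20×1.6318 + 0.21×0.7828 + 0.21×0.5347 = 0.9861
MRP = 9.66% − 2.05% = 7.61%
E(R_P) = R_f + β_P × MRP = 2.05% + 0.9861 × 7.61% = 9.55%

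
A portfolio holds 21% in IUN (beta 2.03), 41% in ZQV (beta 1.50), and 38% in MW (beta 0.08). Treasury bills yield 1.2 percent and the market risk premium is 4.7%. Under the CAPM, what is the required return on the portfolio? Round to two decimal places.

β_P = Σ w_i β_i = 0.21×2.03 + 0.41×1.50 + 0.38×0.08 = 1.0717
E(R_P) = R_f + β_P × MRP = 1.2% + 1.0717 × 4.7% = 6.24%

6.24%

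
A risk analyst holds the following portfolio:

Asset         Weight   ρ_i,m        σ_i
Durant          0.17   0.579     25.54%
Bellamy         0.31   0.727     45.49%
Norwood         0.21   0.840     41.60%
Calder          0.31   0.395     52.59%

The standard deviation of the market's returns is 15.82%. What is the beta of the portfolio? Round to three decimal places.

β_Durant = 0.579 × 25.54% / 15.82% = 0.9347
β_Bellamy = 0.727 × 45.49% / 15.82% = 2.0905
β_Norwood = 0.840 × 41.60% / 15.82% = 2.2088
β_Calder = 0.395 × 52.59% / 15.82% = 1.3131
β_P = Σ w_i β_i = 0.17×0.9347 + 0.31×2.0905 + 0.21×2.2088 + 0.31×1.3131 = 1.6779

1.678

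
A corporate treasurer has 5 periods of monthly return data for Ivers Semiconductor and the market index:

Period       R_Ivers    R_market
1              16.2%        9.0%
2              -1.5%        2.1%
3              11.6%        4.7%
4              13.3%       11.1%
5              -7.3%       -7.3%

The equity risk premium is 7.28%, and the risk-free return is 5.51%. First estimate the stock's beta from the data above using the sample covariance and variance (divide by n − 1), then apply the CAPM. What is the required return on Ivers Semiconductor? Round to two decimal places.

Mean R_i = (16.2 − 1.5 + 11.6 + 13.3 − 7.3) / 5 = 6.4600%
Mean R_m = (9.0 + 2.1 + 4.7 + 11.1 − 7.3) / 5 = 3.9200%
Σ(R_i − R̄_i)(R_m − R̄_m) = 271.4740  ⇒  Cov = 271.4740 / 4 = 67.8685
Σ(R_m − R̄_m)² = 207.1680  ⇒  Var(R_m) = 207.1680 / 4 = 51.7920
β = Cov / Var(R_m) = 67.8685 / 51.7920 = 1.3104
E(R) = R_f + β × MRP = 5.51% + 1.3104 × 7.28% = 15.05%

15.05%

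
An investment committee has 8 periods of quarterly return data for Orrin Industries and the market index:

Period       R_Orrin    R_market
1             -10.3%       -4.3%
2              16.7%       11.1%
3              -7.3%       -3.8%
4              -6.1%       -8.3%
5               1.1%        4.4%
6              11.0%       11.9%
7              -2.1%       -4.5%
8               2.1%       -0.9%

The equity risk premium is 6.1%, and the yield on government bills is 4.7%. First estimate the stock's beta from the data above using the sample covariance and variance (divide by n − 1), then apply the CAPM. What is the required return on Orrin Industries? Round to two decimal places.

11.48%

Mean R_i = (-10.3 + 16.7 − 7.3 − 6.1 + 1.1 + 11.0 − 2.1 + 2.1) / 8 = 0.6375%
Mean R_m = (-4.3 + 11.1 − 3.8 − 8.3 + 4.4 + 11.9 − 4.5 − 0.9) / 8 = 0.7000%
Σ(R_i − R̄_i)(R_m − R̄_m) = 447.7600  ⇒  Cov = 447.7600 / 7 = 63.9657
Σ(R_m − R̄_m)² = 403.1400  ⇒  Var(R_m) = 403.1400 / 7 = 57.5914
β = Cov / Var(R_m) = 63.9657 / 57.5914 = 1.1107
E(R) = R_f + β × MRP = 4.7% + 1.1107 × 6.1% = 11.48%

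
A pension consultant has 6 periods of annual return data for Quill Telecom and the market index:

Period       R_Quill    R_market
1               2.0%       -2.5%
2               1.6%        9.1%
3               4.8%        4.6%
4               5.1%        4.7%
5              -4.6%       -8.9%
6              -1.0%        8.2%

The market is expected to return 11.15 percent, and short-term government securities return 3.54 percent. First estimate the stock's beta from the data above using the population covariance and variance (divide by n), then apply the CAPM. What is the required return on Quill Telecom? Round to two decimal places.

Mean R_i = (2.0 + 1.6 + 4.8 + 5.1 − 4.6 − 1.0) / 6 = 1.3167%
Mean R_m = (-2.5 + 9.1 + 4.6 + 4.7 − 8.9 + 8.2) / 6 = 2.5333%
Σ(R_i − R̄_i)(R_m − R̄_m) = 68.3367  ⇒  Cov = 68.3367 / 6 = 11.3895
Σ(R_m − R̄_m)² = 240.2533  ⇒  Var(R_m) = 240.2533 / 6 = 40.0422
β = Cov / Var(R_m) = 11.3895 / 40.0422 = 0.2844
MRP = 11.15% − 3.54% = 7.61%
E(R) = R_f + β × MRP = 3.54% + 0.2844 × 7.61% = 5.70%

5.70%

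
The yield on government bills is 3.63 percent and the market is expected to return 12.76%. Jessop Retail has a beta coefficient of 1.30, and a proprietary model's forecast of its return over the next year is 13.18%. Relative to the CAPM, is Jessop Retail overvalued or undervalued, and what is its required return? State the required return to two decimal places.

MRP = 12.76% − 3.63% = 9.13%
Required return = R_f + β·MRP = 3.63% + 1.30 × 9.13% = 15.50%
Forecast 13.18% < required 15.50% → the stock plots below the SML → overvalued.

Overvalued; required return 15.50%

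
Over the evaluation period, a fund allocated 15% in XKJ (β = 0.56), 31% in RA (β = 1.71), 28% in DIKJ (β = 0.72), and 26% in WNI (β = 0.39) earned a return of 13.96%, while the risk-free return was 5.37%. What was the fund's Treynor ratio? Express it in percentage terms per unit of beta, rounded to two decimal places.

9.37%

β_P = 0.15×0.56 + 0.31×1.71 + 0.28×0.72 + 0.26×0.39 = 0.9171
Treynor = (R_P − R_f) / β_P = (13.96% − 5.37%) / 0.9171 = 8.59% / 0.9171 = 9.37%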